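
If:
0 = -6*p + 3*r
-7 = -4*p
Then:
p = 7/4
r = 7/2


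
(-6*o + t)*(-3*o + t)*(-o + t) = -18*o^3 + 27*o^2*t - 10*o*t^2 + t^3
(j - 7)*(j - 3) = j^2 - 10*j + 21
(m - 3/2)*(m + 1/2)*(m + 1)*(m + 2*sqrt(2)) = m^4 + 2*sqrt(2)*m^3 - 7*m^2/4 - 7*sqrt(2)*m/2 - 3*m/4 - 3*sqrt(2)/2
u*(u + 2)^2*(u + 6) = u^4 + 10*u^3 + 28*u^2 + 24*u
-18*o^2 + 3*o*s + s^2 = (-3*o + s)*(6*o + s)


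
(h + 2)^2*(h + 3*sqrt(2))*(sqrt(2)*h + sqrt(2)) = sqrt(2)*h^4 + 6*h^3 + 5*sqrt(2)*h^3 + 8*sqrt(2)*h^2 + 30*h^2 + 4*sqrt(2)*h + 48*h + 24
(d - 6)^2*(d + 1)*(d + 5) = d^4 - 6*d^3 - 31*d^2 + 156*d + 180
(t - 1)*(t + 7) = t^2 + 6*t - 7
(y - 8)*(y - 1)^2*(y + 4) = y^4 - 6*y^3 - 23*y^2 + 60*y - 32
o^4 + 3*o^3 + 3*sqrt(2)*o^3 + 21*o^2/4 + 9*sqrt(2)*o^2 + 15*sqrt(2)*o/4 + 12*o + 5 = (o + 1/2)*(o + 5/2)*(o + sqrt(2))*(o + 2*sqrt(2))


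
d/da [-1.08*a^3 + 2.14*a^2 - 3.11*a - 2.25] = -3.24*a^2 + 4.28*a - 3.11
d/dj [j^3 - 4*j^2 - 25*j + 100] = 3*j^2 - 8*j - 25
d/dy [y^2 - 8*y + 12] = 2*y - 8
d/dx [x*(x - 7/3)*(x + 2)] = 3*x^2 - 2*x/3 - 14/3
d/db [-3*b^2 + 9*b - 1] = 9 - 6*b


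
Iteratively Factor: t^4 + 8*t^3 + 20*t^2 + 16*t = (t)*(t^3 + 8*t^2 + 20*t + 16) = t*(t + 4)*(t^2 + 4*t + 4) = t*(t + 2)*(t + 4)*(t + 2)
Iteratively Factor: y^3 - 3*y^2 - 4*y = (y)*(y^2 - 3*y - 4) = y*(y - 4)*(y + 1)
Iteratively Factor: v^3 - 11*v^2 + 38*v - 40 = (v - 5)*(v^2 - 6*v + 8) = (v - 5)*(v - 4)*(v - 2)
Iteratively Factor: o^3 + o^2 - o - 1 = (o - 1)*(o^2 + 2*o + 1) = (o - 1)*(o + 1)*(o + 1)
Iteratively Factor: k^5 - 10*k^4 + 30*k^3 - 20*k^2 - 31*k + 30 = (k - 3)*(k^4 - 7*k^3 + 9*k^2 + 7*k - 10) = (k - 3)*(k - 1)*(k^3 - 6*k^2 + 3*k + 10) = (k - 3)*(k - 2)*(k - 1)*(k^2 - 4*k - 5) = (k - 3)*(k - 2)*(k - 1)*(k + 1)*(k - 5)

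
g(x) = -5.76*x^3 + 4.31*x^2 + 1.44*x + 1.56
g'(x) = -17.28*x^2 + 8.62*x + 1.44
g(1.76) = -13.96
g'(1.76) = -36.92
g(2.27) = -40.34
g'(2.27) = -68.03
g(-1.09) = 12.57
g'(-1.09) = -28.49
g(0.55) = 2.70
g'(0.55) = 0.95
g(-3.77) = 366.02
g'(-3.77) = -276.66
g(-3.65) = 333.82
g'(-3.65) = -260.24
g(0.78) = 2.57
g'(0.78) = -2.35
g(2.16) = -33.27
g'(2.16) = -60.56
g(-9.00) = 4536.75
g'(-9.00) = -1475.82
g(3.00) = -110.85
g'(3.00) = -128.22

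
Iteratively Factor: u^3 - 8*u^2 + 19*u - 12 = (u - 1)*(u^2 - 7*u + 12) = (u - 4)*(u - 1)*(u - 3)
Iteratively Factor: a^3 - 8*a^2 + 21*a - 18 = (a - 3)*(a^2 - 5*a + 6) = (a - 3)^2*(a - 2)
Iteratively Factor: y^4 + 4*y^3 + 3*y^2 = (y + 3)*(y^3 + y^2) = y*(y + 3)*(y^2 + y) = y^2*(y + 3)*(y + 1)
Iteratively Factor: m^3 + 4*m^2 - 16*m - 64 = (m + 4)*(m^2 - 16) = (m - 4)*(m + 4)*(m + 4)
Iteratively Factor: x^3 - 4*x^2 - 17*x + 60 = (x - 3)*(x^2 - x - 20) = (x - 5)*(x - 3)*(x + 4)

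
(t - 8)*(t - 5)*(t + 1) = t^3 - 12*t^2 + 27*t + 40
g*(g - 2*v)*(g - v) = g^3 - 3*g^2*v + 2*g*v^2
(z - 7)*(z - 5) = z^2 - 12*z + 35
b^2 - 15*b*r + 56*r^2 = (b - 8*r)*(b - 7*r)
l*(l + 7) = l^2 + 7*l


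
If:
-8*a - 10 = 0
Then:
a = -5/4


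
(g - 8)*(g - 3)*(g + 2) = g^3 - 9*g^2 + 2*g + 48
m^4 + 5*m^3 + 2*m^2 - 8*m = m*(m - 1)*(m + 2)*(m + 4)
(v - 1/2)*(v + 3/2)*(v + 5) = v^3 + 6*v^2 + 17*v/4 - 15/4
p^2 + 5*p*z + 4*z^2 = (p + z)*(p + 4*z)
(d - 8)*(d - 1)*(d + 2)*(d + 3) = d^4 - 4*d^3 - 31*d^2 - 14*d + 48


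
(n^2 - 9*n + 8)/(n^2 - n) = (n - 8)/n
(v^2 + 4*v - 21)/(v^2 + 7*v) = (v - 3)/v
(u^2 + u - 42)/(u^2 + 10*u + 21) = (u - 6)/(u + 3)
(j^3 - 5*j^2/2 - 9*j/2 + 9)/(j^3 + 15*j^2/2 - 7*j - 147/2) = (2*j^2 + j - 6)/(2*j^2 + 21*j + 49)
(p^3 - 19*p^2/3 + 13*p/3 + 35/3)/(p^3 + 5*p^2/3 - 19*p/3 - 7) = (p - 5)/(p + 3)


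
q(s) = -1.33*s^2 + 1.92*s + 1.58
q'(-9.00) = 25.86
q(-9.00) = -123.43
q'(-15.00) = 41.82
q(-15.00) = -326.47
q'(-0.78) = 3.99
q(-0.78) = -0.73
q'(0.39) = 0.88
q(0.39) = 2.13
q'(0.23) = 1.31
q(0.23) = 1.95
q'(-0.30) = 2.72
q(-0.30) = 0.88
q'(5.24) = -12.02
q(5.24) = -24.88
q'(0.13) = 1.57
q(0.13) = 1.81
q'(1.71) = -2.63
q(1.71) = 0.97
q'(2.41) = -4.49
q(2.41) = -1.52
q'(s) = 1.92 - 2.66*s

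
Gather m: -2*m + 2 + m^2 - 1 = m^2 - 2*m + 1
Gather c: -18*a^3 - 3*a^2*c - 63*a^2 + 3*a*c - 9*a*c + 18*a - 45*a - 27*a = -18*a^3 - 63*a^2 - 54*a + c*(-3*a^2 - 6*a)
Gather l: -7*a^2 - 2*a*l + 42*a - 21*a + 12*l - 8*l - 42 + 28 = -7*a^2 + 21*a + l*(4 - 2*a) - 14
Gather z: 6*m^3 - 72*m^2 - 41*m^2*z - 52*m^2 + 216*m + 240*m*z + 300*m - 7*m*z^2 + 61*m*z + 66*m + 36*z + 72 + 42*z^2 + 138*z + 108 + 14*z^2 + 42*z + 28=6*m^3 - 124*m^2 + 582*m + z^2*(56 - 7*m) + z*(-41*m^2 + 301*m + 216) + 208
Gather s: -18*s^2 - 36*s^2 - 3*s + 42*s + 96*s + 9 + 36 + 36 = -54*s^2 + 135*s + 81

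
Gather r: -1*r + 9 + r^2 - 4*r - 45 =r^2 - 5*r - 36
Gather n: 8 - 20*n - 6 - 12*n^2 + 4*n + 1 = -12*n^2 - 16*n + 3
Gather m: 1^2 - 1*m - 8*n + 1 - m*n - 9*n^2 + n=m*(-n - 1) - 9*n^2 - 7*n + 2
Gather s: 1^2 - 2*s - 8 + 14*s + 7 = 12*s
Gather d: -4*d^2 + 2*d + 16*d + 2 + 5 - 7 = -4*d^2 + 18*d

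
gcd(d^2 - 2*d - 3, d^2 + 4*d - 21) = d - 3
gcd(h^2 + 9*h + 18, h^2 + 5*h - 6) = h + 6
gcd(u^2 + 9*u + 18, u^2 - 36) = u + 6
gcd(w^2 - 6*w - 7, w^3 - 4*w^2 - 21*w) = w - 7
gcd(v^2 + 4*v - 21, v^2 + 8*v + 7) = v + 7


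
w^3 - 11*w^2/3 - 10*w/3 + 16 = (w - 3)*(w - 8/3)*(w + 2)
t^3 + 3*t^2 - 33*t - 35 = (t - 5)*(t + 1)*(t + 7)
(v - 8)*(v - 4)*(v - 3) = v^3 - 15*v^2 + 68*v - 96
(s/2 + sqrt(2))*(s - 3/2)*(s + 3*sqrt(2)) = s^3/2 - 3*s^2/4 + 5*sqrt(2)*s^2/2 - 15*sqrt(2)*s/4 + 6*s - 9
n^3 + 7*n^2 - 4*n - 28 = (n - 2)*(n + 2)*(n + 7)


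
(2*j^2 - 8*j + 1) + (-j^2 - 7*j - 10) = j^2 - 15*j - 9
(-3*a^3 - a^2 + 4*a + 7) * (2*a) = -6*a^4 - 2*a^3 + 8*a^2 + 14*a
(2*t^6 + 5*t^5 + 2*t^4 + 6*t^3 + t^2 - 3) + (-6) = 2*t^6 + 5*t^5 + 2*t^4 + 6*t^3 + t^2 - 9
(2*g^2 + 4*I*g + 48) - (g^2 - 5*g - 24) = g^2 + 5*g + 4*I*g + 72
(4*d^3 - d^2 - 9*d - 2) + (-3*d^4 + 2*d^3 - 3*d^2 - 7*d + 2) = -3*d^4 + 6*d^3 - 4*d^2 - 16*d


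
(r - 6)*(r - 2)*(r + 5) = r^3 - 3*r^2 - 28*r + 60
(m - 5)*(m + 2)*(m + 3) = m^3 - 19*m - 30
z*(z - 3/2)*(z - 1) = z^3 - 5*z^2/2 + 3*z/2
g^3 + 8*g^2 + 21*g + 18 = (g + 2)*(g + 3)^2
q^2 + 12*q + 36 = (q + 6)^2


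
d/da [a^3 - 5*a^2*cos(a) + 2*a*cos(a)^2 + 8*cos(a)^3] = 5*a^2*sin(a) + 3*a^2 - 2*a*sin(2*a) - 10*a*cos(a) - 24*sin(a)*cos(a)^2 + 2*cos(a)^2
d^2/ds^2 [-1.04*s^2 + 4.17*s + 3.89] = -2.08000000000000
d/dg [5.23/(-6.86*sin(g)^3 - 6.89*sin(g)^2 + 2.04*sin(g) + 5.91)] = (107.6334*sin(g)^2 + 72.0694*sin(g) - 10.6692)*cos(g)/(6.86*sin(g)^3 + 6.89*sin(g)^2 - 2.04*sin(g) - 5.91)^2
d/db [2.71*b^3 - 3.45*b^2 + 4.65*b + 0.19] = 8.13*b^2 - 6.9*b + 4.65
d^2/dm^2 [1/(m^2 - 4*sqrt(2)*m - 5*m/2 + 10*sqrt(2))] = 4*(-4*m^2 + 10*m + 16*sqrt(2)*m + (-4*m + 5 + 8*sqrt(2))^2 - 40*sqrt(2))/(2*m^2 - 8*sqrt(2)*m - 5*m + 20*sqrt(2))^3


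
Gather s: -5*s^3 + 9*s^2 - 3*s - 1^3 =-5*s^3 + 9*s^2 - 3*s - 1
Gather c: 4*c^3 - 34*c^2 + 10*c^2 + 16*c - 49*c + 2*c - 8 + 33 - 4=4*c^3 - 24*c^2 - 31*c + 21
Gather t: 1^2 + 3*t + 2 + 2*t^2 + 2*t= 2*t^2 + 5*t + 3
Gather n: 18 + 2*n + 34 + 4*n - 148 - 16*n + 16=-10*n - 80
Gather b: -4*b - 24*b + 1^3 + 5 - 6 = -28*b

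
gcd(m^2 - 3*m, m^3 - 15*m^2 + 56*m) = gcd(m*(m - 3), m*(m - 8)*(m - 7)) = m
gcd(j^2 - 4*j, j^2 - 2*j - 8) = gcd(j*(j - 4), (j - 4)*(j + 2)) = j - 4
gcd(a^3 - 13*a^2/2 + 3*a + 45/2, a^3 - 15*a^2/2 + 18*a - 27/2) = a - 3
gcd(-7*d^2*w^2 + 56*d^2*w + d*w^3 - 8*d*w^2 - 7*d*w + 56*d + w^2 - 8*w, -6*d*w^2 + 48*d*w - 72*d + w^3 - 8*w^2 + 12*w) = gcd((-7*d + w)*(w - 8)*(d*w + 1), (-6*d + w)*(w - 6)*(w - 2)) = 1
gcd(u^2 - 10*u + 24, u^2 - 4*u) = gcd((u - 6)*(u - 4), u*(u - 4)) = u - 4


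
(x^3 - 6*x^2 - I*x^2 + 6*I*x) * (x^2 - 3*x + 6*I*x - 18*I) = x^5 - 9*x^4 + 5*I*x^4 + 24*x^3 - 45*I*x^3 - 54*x^2 + 90*I*x^2 + 108*x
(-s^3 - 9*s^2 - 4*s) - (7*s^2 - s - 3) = -s^3 - 16*s^2 - 3*s + 3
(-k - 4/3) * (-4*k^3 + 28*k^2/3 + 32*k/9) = 4*k^4 - 4*k^3 - 16*k^2 - 128*k/27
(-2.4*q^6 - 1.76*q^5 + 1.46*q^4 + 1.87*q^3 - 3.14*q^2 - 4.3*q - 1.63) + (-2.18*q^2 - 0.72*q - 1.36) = -2.4*q^6 - 1.76*q^5 + 1.46*q^4 + 1.87*q^3 - 5.32*q^2 - 5.02*q - 2.99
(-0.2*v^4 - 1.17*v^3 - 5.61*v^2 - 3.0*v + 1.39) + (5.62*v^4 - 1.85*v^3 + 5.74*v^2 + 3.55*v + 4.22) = 5.42*v^4 - 3.02*v^3 + 0.13*v^2 + 0.55*v + 5.61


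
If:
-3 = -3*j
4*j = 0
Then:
No Solution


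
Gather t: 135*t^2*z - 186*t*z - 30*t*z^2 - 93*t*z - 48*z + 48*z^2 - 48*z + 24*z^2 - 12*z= 135*t^2*z + t*(-30*z^2 - 279*z) + 72*z^2 - 108*z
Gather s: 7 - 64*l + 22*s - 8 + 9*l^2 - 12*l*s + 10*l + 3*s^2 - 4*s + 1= 9*l^2 - 54*l + 3*s^2 + s*(18 - 12*l)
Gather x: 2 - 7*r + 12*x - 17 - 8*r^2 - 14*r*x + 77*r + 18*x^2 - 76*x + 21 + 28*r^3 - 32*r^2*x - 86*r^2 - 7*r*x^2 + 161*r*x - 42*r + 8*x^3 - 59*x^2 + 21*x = 28*r^3 - 94*r^2 + 28*r + 8*x^3 + x^2*(-7*r - 41) + x*(-32*r^2 + 147*r - 43) + 6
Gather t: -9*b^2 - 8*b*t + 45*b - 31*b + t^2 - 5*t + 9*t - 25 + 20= -9*b^2 + 14*b + t^2 + t*(4 - 8*b) - 5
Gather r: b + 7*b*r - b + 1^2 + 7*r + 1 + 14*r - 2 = r*(7*b + 21)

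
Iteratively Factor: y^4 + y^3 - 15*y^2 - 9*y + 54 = (y + 3)*(y^3 - 2*y^2 - 9*y + 18) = (y + 3)^2*(y^2 - 5*y + 6) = (y - 3)*(y + 3)^2*(y - 2)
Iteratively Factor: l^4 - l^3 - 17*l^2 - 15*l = (l + 1)*(l^3 - 2*l^2 - 15*l) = l*(l + 1)*(l^2 - 2*l - 15) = l*(l + 1)*(l + 3)*(l - 5)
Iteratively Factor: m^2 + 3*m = (m)*(m + 3)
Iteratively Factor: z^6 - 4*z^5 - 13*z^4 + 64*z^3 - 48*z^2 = (z - 3)*(z^5 - z^4 - 16*z^3 + 16*z^2) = (z - 3)*(z - 1)*(z^4 - 16*z^2) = (z - 4)*(z - 3)*(z - 1)*(z^3 + 4*z^2) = z*(z - 4)*(z - 3)*(z - 1)*(z^2 + 4*z) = z*(z - 4)*(z - 3)*(z - 1)*(z + 4)*(z)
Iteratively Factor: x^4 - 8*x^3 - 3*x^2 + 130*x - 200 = (x - 5)*(x^3 - 3*x^2 - 18*x + 40) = (x - 5)*(x + 4)*(x^2 - 7*x + 10) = (x - 5)*(x - 2)*(x + 4)*(x - 5)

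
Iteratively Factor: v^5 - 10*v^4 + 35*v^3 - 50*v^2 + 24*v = (v - 1)*(v^4 - 9*v^3 + 26*v^2 - 24*v) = v*(v - 1)*(v^3 - 9*v^2 + 26*v - 24) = v*(v - 3)*(v - 1)*(v^2 - 6*v + 8) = v*(v - 3)*(v - 2)*(v - 1)*(v - 4)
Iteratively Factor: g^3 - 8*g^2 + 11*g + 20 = (g + 1)*(g^2 - 9*g + 20) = (g - 4)*(g + 1)*(g - 5)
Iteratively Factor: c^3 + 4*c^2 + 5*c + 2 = (c + 2)*(c^2 + 2*c + 1) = (c + 1)*(c + 2)*(c + 1)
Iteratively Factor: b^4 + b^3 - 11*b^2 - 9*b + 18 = (b - 1)*(b^3 + 2*b^2 - 9*b - 18) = (b - 3)*(b - 1)*(b^2 + 5*b + 6) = (b - 3)*(b - 1)*(b + 3)*(b + 2)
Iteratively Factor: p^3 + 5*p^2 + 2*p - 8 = (p + 2)*(p^2 + 3*p - 4) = (p - 1)*(p + 2)*(p + 4)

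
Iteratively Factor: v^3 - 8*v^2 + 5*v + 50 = (v + 2)*(v^2 - 10*v + 25) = (v - 5)*(v + 2)*(v - 5)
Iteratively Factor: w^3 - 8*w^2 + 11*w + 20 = (w - 4)*(w^2 - 4*w - 5) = (w - 5)*(w - 4)*(w + 1)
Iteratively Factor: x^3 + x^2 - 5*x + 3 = (x - 1)*(x^2 + 2*x - 3) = (x - 1)*(x + 3)*(x - 1)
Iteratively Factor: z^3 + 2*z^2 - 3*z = (z)*(z^2 + 2*z - 3) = z*(z - 1)*(z + 3)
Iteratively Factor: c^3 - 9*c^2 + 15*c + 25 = (c - 5)*(c^2 - 4*c - 5) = (c - 5)*(c + 1)*(c - 5)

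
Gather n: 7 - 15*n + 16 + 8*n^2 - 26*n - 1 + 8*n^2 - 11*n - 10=16*n^2 - 52*n + 12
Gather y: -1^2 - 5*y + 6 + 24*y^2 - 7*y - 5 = 24*y^2 - 12*y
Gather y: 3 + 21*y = 21*y + 3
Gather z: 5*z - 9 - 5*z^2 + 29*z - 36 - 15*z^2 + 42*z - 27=-20*z^2 + 76*z - 72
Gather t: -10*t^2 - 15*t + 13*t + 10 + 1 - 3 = -10*t^2 - 2*t + 8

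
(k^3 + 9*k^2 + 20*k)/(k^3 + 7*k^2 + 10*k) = (k + 4)/(k + 2)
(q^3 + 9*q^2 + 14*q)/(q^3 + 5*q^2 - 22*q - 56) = q/(q - 4)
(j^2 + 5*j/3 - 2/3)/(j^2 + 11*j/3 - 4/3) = (j + 2)/(j + 4)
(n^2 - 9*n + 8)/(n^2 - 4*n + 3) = (n - 8)/(n - 3)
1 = 1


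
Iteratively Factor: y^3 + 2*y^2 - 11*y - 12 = (y + 4)*(y^2 - 2*y - 3) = (y + 1)*(y + 4)*(y - 3)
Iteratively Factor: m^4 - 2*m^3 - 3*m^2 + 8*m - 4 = (m - 2)*(m^3 - 3*m + 2) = (m - 2)*(m - 1)*(m^2 + m - 2) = (m - 2)*(m - 1)^2*(m + 2)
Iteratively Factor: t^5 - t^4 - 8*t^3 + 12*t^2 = (t)*(t^4 - t^3 - 8*t^2 + 12*t) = t*(t - 2)*(t^3 + t^2 - 6*t) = t*(t - 2)^2*(t^2 + 3*t) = t^2*(t - 2)^2*(t + 3)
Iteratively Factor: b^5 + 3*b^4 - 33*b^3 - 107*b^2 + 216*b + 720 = (b - 3)*(b^4 + 6*b^3 - 15*b^2 - 152*b - 240) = (b - 5)*(b - 3)*(b^3 + 11*b^2 + 40*b + 48) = (b - 5)*(b - 3)*(b + 3)*(b^2 + 8*b + 16) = (b - 5)*(b - 3)*(b + 3)*(b + 4)*(b + 4)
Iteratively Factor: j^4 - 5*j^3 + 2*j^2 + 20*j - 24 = (j - 2)*(j^3 - 3*j^2 - 4*j + 12) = (j - 3)*(j - 2)*(j^2 - 4) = (j - 3)*(j - 2)*(j + 2)*(j - 2)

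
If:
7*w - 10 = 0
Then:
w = 10/7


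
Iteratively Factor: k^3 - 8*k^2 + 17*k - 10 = (k - 5)*(k^2 - 3*k + 2) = (k - 5)*(k - 2)*(k - 1)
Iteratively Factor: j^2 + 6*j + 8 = (j + 2)*(j + 4)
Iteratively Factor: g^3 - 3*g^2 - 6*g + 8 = (g - 1)*(g^2 - 2*g - 8) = (g - 4)*(g - 1)*(g + 2)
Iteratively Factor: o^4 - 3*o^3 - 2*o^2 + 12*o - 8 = (o + 2)*(o^3 - 5*o^2 + 8*o - 4) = (o - 2)*(o + 2)*(o^2 - 3*o + 2) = (o - 2)*(o - 1)*(o + 2)*(o - 2)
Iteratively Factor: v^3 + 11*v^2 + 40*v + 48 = (v + 3)*(v^2 + 8*v + 16) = (v + 3)*(v + 4)*(v + 4)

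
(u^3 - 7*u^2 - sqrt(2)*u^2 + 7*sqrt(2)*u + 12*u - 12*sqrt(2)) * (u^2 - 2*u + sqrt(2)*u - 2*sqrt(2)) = u^5 - 9*u^4 + 24*u^3 - 6*u^2 - 52*u + 48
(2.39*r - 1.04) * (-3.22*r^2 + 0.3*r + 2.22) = -7.6958*r^3 + 4.0658*r^2 + 4.9938*r - 2.3088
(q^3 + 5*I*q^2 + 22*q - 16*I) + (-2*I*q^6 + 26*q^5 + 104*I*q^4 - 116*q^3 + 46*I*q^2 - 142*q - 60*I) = -2*I*q^6 + 26*q^5 + 104*I*q^4 - 115*q^3 + 51*I*q^2 - 120*q - 76*I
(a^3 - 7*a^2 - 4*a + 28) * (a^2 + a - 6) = a^5 - 6*a^4 - 17*a^3 + 66*a^2 + 52*a - 168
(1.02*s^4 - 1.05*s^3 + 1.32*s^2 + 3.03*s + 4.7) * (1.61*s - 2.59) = 1.6422*s^5 - 4.3323*s^4 + 4.8447*s^3 + 1.4595*s^2 - 0.280699999999998*s - 12.173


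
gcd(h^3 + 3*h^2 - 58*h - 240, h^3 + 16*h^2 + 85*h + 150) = h^2 + 11*h + 30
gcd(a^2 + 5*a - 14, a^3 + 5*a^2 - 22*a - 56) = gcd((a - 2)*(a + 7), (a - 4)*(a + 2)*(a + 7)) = a + 7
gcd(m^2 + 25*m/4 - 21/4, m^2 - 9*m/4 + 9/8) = m - 3/4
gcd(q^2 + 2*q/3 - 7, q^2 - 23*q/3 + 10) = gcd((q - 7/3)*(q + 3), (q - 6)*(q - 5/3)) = 1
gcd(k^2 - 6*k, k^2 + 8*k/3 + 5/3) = 1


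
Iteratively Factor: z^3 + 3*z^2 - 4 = (z + 2)*(z^2 + z - 2) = (z + 2)^2*(z - 1)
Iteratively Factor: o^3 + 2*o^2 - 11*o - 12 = (o - 3)*(o^2 + 5*o + 4) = (o - 3)*(o + 1)*(o + 4)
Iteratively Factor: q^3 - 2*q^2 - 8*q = (q + 2)*(q^2 - 4*q) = (q - 4)*(q + 2)*(q)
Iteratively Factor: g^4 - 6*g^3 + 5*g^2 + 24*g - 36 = (g - 2)*(g^3 - 4*g^2 - 3*g + 18) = (g - 3)*(g - 2)*(g^2 - g - 6) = (g - 3)*(g - 2)*(g + 2)*(g - 3)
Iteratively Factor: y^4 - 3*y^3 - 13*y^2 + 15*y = (y - 5)*(y^3 + 2*y^2 - 3*y) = (y - 5)*(y - 1)*(y^2 + 3*y) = (y - 5)*(y - 1)*(y + 3)*(y)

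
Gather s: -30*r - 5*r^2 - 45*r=-5*r^2 - 75*r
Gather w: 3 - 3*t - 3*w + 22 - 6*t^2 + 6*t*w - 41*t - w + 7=-6*t^2 - 44*t + w*(6*t - 4) + 32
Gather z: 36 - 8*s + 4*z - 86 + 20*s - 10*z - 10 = 12*s - 6*z - 60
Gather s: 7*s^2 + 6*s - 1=7*s^2 + 6*s - 1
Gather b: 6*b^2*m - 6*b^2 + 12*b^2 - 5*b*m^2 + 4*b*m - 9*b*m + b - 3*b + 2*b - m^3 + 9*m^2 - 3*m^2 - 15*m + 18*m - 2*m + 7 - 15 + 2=b^2*(6*m + 6) + b*(-5*m^2 - 5*m) - m^3 + 6*m^2 + m - 6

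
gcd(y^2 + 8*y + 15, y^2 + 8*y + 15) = y^2 + 8*y + 15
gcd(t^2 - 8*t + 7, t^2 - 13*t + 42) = t - 7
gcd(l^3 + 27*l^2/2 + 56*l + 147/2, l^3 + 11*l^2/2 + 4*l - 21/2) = l^2 + 13*l/2 + 21/2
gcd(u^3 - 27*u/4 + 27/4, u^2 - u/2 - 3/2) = u - 3/2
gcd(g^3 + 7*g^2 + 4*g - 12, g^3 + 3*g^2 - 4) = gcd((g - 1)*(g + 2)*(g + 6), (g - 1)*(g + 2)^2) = g^2 + g - 2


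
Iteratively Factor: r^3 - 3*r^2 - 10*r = (r)*(r^2 - 3*r - 10) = r*(r + 2)*(r - 5)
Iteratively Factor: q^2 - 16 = (q + 4)*(q - 4)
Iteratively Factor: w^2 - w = (w)*(w - 1)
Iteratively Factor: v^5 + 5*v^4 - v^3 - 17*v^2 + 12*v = (v + 3)*(v^4 + 2*v^3 - 7*v^2 + 4*v) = (v - 1)*(v + 3)*(v^3 + 3*v^2 - 4*v) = (v - 1)^2*(v + 3)*(v^2 + 4*v) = (v - 1)^2*(v + 3)*(v + 4)*(v)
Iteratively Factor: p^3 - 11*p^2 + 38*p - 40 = (p - 2)*(p^2 - 9*p + 20) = (p - 5)*(p - 2)*(p - 4)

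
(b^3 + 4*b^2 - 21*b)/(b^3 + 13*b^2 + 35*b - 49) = b*(b - 3)/(b^2 + 6*b - 7)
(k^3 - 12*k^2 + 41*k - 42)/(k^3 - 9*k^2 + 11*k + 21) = (k - 2)/(k + 1)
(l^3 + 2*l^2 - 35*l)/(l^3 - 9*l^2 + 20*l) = (l + 7)/(l - 4)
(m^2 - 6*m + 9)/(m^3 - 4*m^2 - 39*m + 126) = (m - 3)/(m^2 - m - 42)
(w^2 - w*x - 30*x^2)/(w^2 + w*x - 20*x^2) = (-w + 6*x)/(-w + 4*x)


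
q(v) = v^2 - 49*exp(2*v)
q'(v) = 2*v - 98*exp(2*v)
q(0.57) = -152.89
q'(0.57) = -305.28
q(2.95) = -17878.13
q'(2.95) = -35767.77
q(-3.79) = 14.34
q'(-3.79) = -7.63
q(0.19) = -71.62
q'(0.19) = -142.92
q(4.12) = -185670.50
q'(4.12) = -371366.71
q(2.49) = -7122.04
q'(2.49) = -14251.51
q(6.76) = -36463380.64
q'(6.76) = -72926839.16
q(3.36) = -40600.77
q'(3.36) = -81217.40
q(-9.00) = 81.00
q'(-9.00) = -18.00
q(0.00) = -49.00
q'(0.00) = -98.00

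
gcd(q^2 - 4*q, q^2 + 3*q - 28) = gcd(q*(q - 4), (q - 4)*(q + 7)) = q - 4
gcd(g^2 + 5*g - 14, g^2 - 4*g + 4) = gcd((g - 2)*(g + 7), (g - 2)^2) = g - 2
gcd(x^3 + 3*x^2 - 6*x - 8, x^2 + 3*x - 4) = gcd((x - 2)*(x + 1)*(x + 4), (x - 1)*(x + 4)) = x + 4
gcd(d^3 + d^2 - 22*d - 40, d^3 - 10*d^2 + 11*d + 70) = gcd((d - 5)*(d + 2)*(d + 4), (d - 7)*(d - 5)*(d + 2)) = d^2 - 3*d - 10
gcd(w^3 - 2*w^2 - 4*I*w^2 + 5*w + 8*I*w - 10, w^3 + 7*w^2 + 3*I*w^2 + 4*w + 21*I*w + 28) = 1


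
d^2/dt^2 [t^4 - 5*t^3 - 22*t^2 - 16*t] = 12*t^2 - 30*t - 44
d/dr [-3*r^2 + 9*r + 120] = 9 - 6*r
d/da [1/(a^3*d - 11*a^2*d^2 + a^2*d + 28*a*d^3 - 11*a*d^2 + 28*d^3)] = (-3*a^2 + 22*a*d - 2*a - 28*d^2 + 11*d)/(d*(a^3 - 11*a^2*d + a^2 + 28*a*d^2 - 11*a*d + 28*d^2)^2)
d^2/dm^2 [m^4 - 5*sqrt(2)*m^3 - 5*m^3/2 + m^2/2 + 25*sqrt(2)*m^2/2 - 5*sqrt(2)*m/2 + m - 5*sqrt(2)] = 12*m^2 - 30*sqrt(2)*m - 15*m + 1 + 25*sqrt(2)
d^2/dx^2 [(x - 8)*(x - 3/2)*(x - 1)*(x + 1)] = 12*x^2 - 57*x + 22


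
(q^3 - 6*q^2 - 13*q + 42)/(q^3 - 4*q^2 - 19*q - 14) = (q^2 + q - 6)/(q^2 + 3*q + 2)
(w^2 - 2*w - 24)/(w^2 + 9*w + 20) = (w - 6)/(w + 5)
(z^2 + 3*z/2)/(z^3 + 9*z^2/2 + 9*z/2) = 1/(z + 3)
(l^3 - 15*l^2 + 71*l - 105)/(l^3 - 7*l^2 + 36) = (l^2 - 12*l + 35)/(l^2 - 4*l - 12)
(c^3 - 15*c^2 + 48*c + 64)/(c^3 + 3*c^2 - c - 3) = (c^2 - 16*c + 64)/(c^2 + 2*c - 3)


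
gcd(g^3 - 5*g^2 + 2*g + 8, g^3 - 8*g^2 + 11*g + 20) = g^2 - 3*g - 4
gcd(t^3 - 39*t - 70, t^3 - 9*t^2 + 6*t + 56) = t^2 - 5*t - 14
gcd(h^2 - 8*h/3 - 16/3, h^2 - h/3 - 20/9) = h + 4/3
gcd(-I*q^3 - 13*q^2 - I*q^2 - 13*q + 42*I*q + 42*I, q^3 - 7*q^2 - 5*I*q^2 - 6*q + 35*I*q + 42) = 1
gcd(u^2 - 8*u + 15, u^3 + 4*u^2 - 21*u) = u - 3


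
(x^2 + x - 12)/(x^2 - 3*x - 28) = (x - 3)/(x - 7)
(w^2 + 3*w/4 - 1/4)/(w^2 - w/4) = (w + 1)/w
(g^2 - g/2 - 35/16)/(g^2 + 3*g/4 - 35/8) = (4*g + 5)/(2*(2*g + 5))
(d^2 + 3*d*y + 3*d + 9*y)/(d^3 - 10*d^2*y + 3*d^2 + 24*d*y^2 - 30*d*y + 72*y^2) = (d + 3*y)/(d^2 - 10*d*y + 24*y^2)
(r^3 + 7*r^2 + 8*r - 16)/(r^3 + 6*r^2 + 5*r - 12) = (r + 4)/(r + 3)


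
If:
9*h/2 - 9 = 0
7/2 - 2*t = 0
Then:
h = 2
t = 7/4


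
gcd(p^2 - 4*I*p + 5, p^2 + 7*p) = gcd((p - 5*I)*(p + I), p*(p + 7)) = 1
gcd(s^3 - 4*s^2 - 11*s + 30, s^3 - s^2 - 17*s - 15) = s^2 - 2*s - 15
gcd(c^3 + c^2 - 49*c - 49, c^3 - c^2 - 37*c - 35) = c^2 - 6*c - 7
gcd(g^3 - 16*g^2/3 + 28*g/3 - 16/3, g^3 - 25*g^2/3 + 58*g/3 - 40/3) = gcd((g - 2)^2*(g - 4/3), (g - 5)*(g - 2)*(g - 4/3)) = g^2 - 10*g/3 + 8/3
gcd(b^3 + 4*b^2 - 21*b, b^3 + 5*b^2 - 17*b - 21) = b^2 + 4*b - 21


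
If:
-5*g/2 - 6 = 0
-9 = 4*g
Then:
No Solution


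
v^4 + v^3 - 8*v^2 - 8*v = v*(v + 1)*(v - 2*sqrt(2))*(v + 2*sqrt(2))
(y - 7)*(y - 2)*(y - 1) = y^3 - 10*y^2 + 23*y - 14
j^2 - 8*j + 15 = (j - 5)*(j - 3)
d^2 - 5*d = d*(d - 5)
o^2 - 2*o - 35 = (o - 7)*(o + 5)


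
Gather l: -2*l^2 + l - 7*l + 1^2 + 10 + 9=-2*l^2 - 6*l + 20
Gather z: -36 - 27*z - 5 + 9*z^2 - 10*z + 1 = 9*z^2 - 37*z - 40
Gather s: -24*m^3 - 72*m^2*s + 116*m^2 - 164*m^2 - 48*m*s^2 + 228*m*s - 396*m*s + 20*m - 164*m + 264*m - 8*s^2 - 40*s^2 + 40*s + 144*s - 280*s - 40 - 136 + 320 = -24*m^3 - 48*m^2 + 120*m + s^2*(-48*m - 48) + s*(-72*m^2 - 168*m - 96) + 144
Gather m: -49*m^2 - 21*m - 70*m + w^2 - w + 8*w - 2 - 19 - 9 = -49*m^2 - 91*m + w^2 + 7*w - 30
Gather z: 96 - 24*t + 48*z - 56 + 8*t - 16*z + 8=-16*t + 32*z + 48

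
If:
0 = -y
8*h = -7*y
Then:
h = 0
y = 0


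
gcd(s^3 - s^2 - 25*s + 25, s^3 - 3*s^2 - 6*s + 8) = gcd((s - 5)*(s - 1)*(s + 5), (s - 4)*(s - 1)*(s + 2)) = s - 1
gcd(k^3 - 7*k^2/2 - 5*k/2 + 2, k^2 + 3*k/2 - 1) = k - 1/2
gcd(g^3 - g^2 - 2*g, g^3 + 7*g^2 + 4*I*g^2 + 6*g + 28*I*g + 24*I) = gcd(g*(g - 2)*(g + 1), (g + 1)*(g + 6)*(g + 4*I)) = g + 1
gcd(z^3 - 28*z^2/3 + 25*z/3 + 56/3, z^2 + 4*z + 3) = z + 1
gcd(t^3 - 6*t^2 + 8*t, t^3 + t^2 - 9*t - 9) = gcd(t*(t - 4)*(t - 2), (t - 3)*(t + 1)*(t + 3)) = 1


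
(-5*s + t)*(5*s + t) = -25*s^2 + t^2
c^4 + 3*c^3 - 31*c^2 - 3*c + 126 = (c - 3)^2*(c + 2)*(c + 7)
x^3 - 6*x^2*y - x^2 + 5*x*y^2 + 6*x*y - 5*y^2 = (x - 1)*(x - 5*y)*(x - y)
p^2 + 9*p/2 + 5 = (p + 2)*(p + 5/2)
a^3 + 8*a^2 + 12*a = a*(a + 2)*(a + 6)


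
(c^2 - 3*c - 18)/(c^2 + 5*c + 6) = (c - 6)/(c + 2)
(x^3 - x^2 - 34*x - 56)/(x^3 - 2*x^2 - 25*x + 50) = (x^3 - x^2 - 34*x - 56)/(x^3 - 2*x^2 - 25*x + 50)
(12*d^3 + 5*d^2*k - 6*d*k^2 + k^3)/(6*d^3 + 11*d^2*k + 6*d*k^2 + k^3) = (12*d^2 - 7*d*k + k^2)/(6*d^2 + 5*d*k + k^2)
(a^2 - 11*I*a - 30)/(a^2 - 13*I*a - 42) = (a - 5*I)/(a - 7*I)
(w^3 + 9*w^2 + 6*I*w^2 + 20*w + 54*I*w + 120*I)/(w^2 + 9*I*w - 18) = (w^2 + 9*w + 20)/(w + 3*I)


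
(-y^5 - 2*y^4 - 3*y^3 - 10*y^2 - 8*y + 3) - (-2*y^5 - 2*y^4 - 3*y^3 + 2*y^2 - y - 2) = y^5 - 12*y^2 - 7*y + 5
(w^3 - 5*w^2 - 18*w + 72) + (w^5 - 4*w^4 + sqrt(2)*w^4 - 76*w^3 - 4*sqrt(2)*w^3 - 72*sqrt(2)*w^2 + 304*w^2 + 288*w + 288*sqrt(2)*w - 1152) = w^5 - 4*w^4 + sqrt(2)*w^4 - 75*w^3 - 4*sqrt(2)*w^3 - 72*sqrt(2)*w^2 + 299*w^2 + 270*w + 288*sqrt(2)*w - 1080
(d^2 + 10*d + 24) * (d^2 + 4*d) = d^4 + 14*d^3 + 64*d^2 + 96*d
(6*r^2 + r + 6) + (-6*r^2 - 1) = r + 5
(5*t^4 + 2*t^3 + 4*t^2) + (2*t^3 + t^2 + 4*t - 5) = 5*t^4 + 4*t^3 + 5*t^2 + 4*t - 5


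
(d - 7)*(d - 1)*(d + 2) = d^3 - 6*d^2 - 9*d + 14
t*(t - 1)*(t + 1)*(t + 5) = t^4 + 5*t^3 - t^2 - 5*t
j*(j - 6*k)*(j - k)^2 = j^4 - 8*j^3*k + 13*j^2*k^2 - 6*j*k^3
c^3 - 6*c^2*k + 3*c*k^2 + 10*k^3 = (c - 5*k)*(c - 2*k)*(c + k)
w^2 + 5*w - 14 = (w - 2)*(w + 7)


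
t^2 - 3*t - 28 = (t - 7)*(t + 4)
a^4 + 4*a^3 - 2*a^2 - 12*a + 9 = (a - 1)^2*(a + 3)^2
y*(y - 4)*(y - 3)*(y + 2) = y^4 - 5*y^3 - 2*y^2 + 24*y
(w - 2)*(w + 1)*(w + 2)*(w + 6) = w^4 + 7*w^3 + 2*w^2 - 28*w - 24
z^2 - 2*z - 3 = (z - 3)*(z + 1)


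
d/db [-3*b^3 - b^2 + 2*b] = -9*b^2 - 2*b + 2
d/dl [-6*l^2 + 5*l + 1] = 5 - 12*l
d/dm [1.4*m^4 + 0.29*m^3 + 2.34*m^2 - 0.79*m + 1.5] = 5.6*m^3 + 0.87*m^2 + 4.68*m - 0.79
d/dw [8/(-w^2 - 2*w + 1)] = 16*(w + 1)/(w^2 + 2*w - 1)^2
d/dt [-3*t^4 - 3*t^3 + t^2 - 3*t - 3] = -12*t^3 - 9*t^2 + 2*t - 3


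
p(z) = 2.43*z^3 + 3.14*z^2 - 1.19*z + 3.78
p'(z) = 7.29*z^2 + 6.28*z - 1.19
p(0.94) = 7.45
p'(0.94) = 11.15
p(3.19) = 110.82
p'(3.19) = 93.03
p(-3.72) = -73.43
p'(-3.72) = 76.33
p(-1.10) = 5.65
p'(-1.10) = 0.72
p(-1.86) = 1.22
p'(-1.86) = 12.35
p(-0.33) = 4.43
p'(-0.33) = -2.47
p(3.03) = 96.60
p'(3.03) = 84.77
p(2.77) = 76.22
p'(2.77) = 72.14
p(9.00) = 2018.88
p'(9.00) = 645.82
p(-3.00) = -30.00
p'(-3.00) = 45.58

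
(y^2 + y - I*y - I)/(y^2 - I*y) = (y + 1)/y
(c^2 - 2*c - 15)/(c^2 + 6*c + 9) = (c - 5)/(c + 3)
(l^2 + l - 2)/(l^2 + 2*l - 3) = (l + 2)/(l + 3)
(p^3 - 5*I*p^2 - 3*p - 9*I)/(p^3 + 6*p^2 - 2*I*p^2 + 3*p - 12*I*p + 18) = (p - 3*I)/(p + 6)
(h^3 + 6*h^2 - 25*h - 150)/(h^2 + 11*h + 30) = h - 5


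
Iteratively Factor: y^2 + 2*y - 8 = (y + 4)*(y - 2)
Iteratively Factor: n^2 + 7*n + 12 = (n + 4)*(n + 3)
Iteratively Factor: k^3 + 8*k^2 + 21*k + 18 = (k + 3)*(k^2 + 5*k + 6) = (k + 3)^2*(k + 2)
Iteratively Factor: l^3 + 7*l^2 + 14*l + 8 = (l + 1)*(l^2 + 6*l + 8) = (l + 1)*(l + 2)*(l + 4)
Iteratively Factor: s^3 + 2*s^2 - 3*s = (s)*(s^2 + 2*s - 3) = s*(s - 1)*(s + 3)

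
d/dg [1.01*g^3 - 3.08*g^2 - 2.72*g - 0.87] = 3.03*g^2 - 6.16*g - 2.72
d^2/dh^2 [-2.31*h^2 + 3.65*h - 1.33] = -4.62000000000000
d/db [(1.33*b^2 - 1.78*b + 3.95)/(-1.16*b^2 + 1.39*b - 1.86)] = (-0.2161*b^2 + 4.2164*b - 2.1797)/(1.3456*b^4 - 3.2248*b^3 + 6.2473*b^2 - 5.1708*b + 3.4596)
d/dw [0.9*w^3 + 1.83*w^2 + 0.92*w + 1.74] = 2.7*w^2 + 3.66*w + 0.92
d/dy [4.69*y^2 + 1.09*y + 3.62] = 9.38*y + 1.09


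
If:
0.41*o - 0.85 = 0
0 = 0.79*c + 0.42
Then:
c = -0.53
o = 2.07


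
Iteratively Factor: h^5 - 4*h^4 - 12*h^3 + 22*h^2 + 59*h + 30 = (h + 2)*(h^4 - 6*h^3 + 22*h + 15) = (h - 3)*(h + 2)*(h^3 - 3*h^2 - 9*h - 5) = (h - 3)*(h + 1)*(h + 2)*(h^2 - 4*h - 5) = (h - 5)*(h - 3)*(h + 1)*(h + 2)*(h + 1)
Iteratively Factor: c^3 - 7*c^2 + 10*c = (c)*(c^2 - 7*c + 10) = c*(c - 5)*(c - 2)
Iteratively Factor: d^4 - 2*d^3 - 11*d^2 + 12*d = (d)*(d^3 - 2*d^2 - 11*d + 12) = d*(d - 4)*(d^2 + 2*d - 3) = d*(d - 4)*(d - 1)*(d + 3)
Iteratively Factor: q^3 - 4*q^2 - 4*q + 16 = (q - 4)*(q^2 - 4) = (q - 4)*(q + 2)*(q - 2)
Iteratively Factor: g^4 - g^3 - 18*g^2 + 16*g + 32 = (g + 1)*(g^3 - 2*g^2 - 16*g + 32) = (g + 1)*(g + 4)*(g^2 - 6*g + 8) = (g - 4)*(g + 1)*(g + 4)*(g - 2)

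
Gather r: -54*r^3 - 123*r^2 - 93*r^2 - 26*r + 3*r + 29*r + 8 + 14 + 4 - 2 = -54*r^3 - 216*r^2 + 6*r + 24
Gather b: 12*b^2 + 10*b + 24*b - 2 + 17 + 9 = 12*b^2 + 34*b + 24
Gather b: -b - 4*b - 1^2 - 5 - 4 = -5*b - 10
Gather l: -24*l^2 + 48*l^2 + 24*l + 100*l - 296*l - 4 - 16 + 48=24*l^2 - 172*l + 28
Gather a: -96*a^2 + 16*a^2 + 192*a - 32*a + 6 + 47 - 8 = -80*a^2 + 160*a + 45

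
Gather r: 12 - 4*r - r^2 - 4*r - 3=-r^2 - 8*r + 9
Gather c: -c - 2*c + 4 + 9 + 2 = 15 - 3*c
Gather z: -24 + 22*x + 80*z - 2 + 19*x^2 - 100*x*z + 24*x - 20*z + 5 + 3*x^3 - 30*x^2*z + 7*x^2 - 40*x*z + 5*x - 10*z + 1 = 3*x^3 + 26*x^2 + 51*x + z*(-30*x^2 - 140*x + 50) - 20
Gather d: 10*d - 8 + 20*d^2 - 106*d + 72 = 20*d^2 - 96*d + 64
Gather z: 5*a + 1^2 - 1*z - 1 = 5*a - z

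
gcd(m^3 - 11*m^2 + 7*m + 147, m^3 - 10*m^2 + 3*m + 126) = m^2 - 4*m - 21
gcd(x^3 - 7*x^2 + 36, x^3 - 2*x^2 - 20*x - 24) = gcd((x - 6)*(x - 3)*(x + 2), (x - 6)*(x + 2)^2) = x^2 - 4*x - 12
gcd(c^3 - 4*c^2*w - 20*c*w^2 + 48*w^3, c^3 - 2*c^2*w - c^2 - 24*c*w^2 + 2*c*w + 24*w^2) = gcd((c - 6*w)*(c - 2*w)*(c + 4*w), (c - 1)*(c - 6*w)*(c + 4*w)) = -c^2 + 2*c*w + 24*w^2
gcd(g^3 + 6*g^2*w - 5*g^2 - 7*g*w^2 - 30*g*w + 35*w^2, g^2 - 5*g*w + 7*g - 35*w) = 1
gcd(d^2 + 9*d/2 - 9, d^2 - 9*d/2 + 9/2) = d - 3/2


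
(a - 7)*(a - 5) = a^2 - 12*a + 35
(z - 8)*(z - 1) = z^2 - 9*z + 8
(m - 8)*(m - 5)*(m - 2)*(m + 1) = m^4 - 14*m^3 + 51*m^2 - 14*m - 80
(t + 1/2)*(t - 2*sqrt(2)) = t^2 - 2*sqrt(2)*t + t/2 - sqrt(2)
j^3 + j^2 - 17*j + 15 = (j - 3)*(j - 1)*(j + 5)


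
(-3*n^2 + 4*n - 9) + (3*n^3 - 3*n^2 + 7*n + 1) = 3*n^3 - 6*n^2 + 11*n - 8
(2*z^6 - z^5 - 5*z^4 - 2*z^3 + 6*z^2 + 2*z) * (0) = 0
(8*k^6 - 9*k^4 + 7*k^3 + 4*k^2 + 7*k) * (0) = 0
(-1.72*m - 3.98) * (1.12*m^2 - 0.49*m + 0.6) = -1.9264*m^3 - 3.6148*m^2 + 0.9182*m - 2.388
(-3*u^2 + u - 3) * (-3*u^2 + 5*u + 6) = 9*u^4 - 18*u^3 - 4*u^2 - 9*u - 18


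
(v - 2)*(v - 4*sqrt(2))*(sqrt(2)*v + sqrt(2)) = sqrt(2)*v^3 - 8*v^2 - sqrt(2)*v^2 - 2*sqrt(2)*v + 8*v + 16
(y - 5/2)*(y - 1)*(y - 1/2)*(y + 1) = y^4 - 3*y^3 + y^2/4 + 3*y - 5/4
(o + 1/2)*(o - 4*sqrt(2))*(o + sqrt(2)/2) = o^3 - 7*sqrt(2)*o^2/2 + o^2/2 - 4*o - 7*sqrt(2)*o/4 - 2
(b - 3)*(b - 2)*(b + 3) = b^3 - 2*b^2 - 9*b + 18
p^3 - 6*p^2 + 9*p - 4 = (p - 4)*(p - 1)^2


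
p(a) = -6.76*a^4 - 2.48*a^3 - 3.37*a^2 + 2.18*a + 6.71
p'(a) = -27.04*a^3 - 7.44*a^2 - 6.74*a + 2.18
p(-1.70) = -51.01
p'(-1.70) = 124.98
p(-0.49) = 4.73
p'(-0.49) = 6.88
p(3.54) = -1199.42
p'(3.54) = -1314.46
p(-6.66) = -12724.43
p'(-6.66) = 7704.90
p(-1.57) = -36.49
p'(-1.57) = 99.06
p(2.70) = -420.04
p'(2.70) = -602.48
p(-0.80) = 1.31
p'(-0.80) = 16.65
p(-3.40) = -845.55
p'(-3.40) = 1001.87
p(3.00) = -631.60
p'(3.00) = -815.08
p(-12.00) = -136394.65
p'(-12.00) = 45736.82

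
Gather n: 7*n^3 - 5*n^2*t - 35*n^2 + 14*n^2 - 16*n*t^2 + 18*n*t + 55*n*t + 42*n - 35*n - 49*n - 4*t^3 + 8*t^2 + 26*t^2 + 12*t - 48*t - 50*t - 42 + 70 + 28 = 7*n^3 + n^2*(-5*t - 21) + n*(-16*t^2 + 73*t - 42) - 4*t^3 + 34*t^2 - 86*t + 56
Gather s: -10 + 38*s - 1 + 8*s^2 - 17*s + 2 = 8*s^2 + 21*s - 9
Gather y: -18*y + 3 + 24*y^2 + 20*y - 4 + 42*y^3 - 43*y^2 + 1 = 42*y^3 - 19*y^2 + 2*y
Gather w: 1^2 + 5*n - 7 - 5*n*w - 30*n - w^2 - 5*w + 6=-25*n - w^2 + w*(-5*n - 5)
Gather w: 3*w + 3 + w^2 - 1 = w^2 + 3*w + 2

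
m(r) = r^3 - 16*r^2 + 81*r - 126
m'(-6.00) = 381.00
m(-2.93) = -525.84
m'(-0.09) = 83.90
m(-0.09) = -133.42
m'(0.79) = 57.59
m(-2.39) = -424.64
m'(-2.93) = 200.51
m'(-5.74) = 363.52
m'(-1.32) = 128.47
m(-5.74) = -1307.22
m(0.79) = -71.50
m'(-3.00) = 204.00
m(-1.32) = -263.10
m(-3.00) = -540.00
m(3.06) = 0.70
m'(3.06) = 11.17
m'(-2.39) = 174.62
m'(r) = 3*r^2 - 32*r + 81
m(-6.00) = -1404.00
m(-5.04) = -1068.69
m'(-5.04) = 318.48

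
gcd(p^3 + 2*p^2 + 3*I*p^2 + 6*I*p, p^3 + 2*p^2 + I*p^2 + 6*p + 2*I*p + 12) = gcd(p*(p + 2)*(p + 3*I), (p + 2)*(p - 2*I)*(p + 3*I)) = p^2 + p*(2 + 3*I) + 6*I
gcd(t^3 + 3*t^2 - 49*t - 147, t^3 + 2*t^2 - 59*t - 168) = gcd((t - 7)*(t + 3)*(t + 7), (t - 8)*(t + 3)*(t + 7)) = t^2 + 10*t + 21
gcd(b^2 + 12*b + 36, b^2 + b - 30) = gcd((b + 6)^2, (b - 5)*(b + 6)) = b + 6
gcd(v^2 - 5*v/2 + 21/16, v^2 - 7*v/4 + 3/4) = v - 3/4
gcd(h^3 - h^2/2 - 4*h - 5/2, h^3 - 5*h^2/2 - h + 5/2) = h^2 - 3*h/2 - 5/2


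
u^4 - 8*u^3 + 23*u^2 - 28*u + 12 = (u - 3)*(u - 2)^2*(u - 1)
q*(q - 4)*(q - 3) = q^3 - 7*q^2 + 12*q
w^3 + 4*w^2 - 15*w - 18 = (w - 3)*(w + 1)*(w + 6)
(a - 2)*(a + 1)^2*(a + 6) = a^4 + 6*a^3 - 3*a^2 - 20*a - 12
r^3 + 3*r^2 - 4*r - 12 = (r - 2)*(r + 2)*(r + 3)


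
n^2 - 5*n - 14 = (n - 7)*(n + 2)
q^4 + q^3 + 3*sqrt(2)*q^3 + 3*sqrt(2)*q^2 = q^2*(q + 1)*(q + 3*sqrt(2))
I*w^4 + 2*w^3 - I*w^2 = w^2*(w - I)*(I*w + 1)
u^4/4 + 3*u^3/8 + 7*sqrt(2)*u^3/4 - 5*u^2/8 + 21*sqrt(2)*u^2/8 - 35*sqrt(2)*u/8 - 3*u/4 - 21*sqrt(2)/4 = (u/2 + 1/2)*(u/2 + 1)*(u - 3/2)*(u + 7*sqrt(2))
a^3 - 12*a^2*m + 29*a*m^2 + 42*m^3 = (a - 7*m)*(a - 6*m)*(a + m)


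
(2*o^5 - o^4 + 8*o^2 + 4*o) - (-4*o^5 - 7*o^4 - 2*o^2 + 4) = 6*o^5 + 6*o^4 + 10*o^2 + 4*o - 4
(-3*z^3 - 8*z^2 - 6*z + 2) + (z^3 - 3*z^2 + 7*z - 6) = -2*z^3 - 11*z^2 + z - 4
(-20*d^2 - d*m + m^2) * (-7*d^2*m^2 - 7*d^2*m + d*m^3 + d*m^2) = 140*d^4*m^2 + 140*d^4*m - 13*d^3*m^3 - 13*d^3*m^2 - 8*d^2*m^4 - 8*d^2*m^3 + d*m^5 + d*m^4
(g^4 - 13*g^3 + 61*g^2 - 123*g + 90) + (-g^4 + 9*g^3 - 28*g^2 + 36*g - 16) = -4*g^3 + 33*g^2 - 87*g + 74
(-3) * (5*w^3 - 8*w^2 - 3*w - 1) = -15*w^3 + 24*w^2 + 9*w + 3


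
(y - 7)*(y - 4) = y^2 - 11*y + 28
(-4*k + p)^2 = 16*k^2 - 8*k*p + p^2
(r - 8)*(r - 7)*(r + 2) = r^3 - 13*r^2 + 26*r + 112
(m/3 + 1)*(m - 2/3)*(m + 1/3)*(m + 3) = m^4/3 + 17*m^3/9 + 61*m^2/27 - 13*m/9 - 2/3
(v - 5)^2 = v^2 - 10*v + 25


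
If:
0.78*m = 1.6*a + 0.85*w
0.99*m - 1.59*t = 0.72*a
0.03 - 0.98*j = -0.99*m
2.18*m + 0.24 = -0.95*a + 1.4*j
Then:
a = -0.331032478384073*w - 0.0782096926542178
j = 0.414893451386222*w - 0.131454936112351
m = 0.410702608442927*w - 0.160430138777883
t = 0.405621991694988*w - 0.0644747538862057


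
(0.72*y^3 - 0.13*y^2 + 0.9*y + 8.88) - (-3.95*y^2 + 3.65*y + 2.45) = 0.72*y^3 + 3.82*y^2 - 2.75*y + 6.43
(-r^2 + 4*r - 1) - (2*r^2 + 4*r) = -3*r^2 - 1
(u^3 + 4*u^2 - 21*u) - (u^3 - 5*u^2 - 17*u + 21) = 9*u^2 - 4*u - 21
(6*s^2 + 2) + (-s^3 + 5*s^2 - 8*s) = -s^3 + 11*s^2 - 8*s + 2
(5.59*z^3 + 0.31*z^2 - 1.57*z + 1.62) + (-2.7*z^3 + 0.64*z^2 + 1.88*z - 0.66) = 2.89*z^3 + 0.95*z^2 + 0.31*z + 0.96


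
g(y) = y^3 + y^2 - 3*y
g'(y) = 3*y^2 + 2*y - 3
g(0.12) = -0.34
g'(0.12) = -2.72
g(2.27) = 10.04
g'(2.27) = 17.00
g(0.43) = -1.03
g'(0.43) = -1.59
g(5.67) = 197.42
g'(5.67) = 104.79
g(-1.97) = 2.15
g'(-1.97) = 4.70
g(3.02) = 27.60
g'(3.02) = 30.40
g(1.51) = 1.19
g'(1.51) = 6.86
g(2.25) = 9.70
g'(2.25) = 16.69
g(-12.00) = -1548.00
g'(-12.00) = 405.00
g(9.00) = 783.00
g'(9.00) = 258.00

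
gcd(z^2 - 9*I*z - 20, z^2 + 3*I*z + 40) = z - 5*I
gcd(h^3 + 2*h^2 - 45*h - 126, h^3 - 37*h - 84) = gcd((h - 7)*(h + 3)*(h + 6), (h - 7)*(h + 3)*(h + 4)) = h^2 - 4*h - 21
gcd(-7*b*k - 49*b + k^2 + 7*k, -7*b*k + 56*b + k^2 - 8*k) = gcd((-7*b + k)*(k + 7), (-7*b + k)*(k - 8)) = 7*b - k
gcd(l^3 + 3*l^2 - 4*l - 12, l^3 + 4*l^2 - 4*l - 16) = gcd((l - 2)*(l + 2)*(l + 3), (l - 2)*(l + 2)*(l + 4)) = l^2 - 4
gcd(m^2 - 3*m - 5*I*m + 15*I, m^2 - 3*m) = m - 3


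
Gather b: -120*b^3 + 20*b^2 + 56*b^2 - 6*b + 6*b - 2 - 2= -120*b^3 + 76*b^2 - 4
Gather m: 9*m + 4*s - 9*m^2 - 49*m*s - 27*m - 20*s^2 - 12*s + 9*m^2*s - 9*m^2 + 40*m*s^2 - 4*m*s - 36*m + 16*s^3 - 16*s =m^2*(9*s - 18) + m*(40*s^2 - 53*s - 54) + 16*s^3 - 20*s^2 - 24*s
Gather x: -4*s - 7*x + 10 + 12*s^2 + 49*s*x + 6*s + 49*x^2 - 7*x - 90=12*s^2 + 2*s + 49*x^2 + x*(49*s - 14) - 80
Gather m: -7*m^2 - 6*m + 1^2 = -7*m^2 - 6*m + 1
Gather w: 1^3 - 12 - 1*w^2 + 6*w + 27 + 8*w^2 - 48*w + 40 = 7*w^2 - 42*w + 56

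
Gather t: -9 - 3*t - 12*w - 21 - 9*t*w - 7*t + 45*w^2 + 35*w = t*(-9*w - 10) + 45*w^2 + 23*w - 30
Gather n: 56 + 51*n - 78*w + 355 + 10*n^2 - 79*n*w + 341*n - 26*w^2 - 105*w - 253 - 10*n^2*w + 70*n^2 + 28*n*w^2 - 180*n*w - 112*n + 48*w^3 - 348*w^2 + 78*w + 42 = n^2*(80 - 10*w) + n*(28*w^2 - 259*w + 280) + 48*w^3 - 374*w^2 - 105*w + 200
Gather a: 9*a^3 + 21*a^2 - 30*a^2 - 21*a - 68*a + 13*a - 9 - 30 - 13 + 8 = 9*a^3 - 9*a^2 - 76*a - 44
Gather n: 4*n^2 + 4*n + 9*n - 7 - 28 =4*n^2 + 13*n - 35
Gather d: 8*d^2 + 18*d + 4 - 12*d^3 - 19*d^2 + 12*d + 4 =-12*d^3 - 11*d^2 + 30*d + 8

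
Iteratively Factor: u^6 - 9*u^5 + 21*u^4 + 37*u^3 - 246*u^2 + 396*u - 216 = (u - 2)*(u^5 - 7*u^4 + 7*u^3 + 51*u^2 - 144*u + 108) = (u - 2)^2*(u^4 - 5*u^3 - 3*u^2 + 45*u - 54) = (u - 3)*(u - 2)^2*(u^3 - 2*u^2 - 9*u + 18) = (u - 3)^2*(u - 2)^2*(u^2 + u - 6) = (u - 3)^2*(u - 2)^2*(u + 3)*(u - 2)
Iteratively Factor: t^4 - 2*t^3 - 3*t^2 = (t)*(t^3 - 2*t^2 - 3*t) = t*(t - 3)*(t^2 + t) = t*(t - 3)*(t + 1)*(t)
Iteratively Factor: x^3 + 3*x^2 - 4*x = (x - 1)*(x^2 + 4*x) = (x - 1)*(x + 4)*(x)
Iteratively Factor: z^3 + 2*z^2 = (z)*(z^2 + 2*z) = z*(z + 2)*(z)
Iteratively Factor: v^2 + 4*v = (v + 4)*(v)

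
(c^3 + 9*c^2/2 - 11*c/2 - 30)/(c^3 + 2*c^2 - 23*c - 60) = (c - 5/2)/(c - 5)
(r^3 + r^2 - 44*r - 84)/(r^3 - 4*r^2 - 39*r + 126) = (r + 2)/(r - 3)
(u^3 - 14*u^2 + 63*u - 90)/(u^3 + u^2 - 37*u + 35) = (u^2 - 9*u + 18)/(u^2 + 6*u - 7)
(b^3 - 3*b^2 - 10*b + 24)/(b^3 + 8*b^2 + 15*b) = (b^2 - 6*b + 8)/(b*(b + 5))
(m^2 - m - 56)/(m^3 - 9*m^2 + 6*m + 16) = (m + 7)/(m^2 - m - 2)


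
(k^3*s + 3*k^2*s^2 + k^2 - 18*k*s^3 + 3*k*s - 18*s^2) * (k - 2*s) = k^4*s + k^3*s^2 + k^3 - 24*k^2*s^3 + k^2*s + 36*k*s^4 - 24*k*s^2 + 36*s^3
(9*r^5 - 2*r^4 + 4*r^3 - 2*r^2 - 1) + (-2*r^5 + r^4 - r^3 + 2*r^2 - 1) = 7*r^5 - r^4 + 3*r^3 - 2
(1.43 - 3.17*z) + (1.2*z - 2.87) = -1.97*z - 1.44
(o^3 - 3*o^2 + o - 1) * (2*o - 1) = 2*o^4 - 7*o^3 + 5*o^2 - 3*o + 1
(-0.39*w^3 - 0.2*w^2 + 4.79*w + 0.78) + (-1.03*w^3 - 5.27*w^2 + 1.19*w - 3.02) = -1.42*w^3 - 5.47*w^2 + 5.98*w - 2.24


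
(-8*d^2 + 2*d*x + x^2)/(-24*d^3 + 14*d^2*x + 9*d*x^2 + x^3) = (-2*d + x)/(-6*d^2 + 5*d*x + x^2)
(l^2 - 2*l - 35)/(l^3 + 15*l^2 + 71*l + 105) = (l - 7)/(l^2 + 10*l + 21)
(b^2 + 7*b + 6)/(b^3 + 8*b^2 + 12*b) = (b + 1)/(b*(b + 2))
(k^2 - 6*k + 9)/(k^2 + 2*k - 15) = (k - 3)/(k + 5)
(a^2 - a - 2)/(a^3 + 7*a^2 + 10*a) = (a^2 - a - 2)/(a*(a^2 + 7*a + 10))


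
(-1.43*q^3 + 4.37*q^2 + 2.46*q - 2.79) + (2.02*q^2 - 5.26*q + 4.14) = -1.43*q^3 + 6.39*q^2 - 2.8*q + 1.35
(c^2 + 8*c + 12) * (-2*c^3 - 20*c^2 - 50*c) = -2*c^5 - 36*c^4 - 234*c^3 - 640*c^2 - 600*c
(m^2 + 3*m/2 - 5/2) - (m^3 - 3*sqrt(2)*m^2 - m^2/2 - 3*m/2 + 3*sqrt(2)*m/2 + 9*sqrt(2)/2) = -m^3 + 3*m^2/2 + 3*sqrt(2)*m^2 - 3*sqrt(2)*m/2 + 3*m - 9*sqrt(2)/2 - 5/2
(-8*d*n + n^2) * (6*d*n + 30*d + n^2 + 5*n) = -48*d^2*n^2 - 240*d^2*n - 2*d*n^3 - 10*d*n^2 + n^4 + 5*n^3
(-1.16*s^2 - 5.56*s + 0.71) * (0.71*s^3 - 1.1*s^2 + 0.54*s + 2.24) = -0.8236*s^5 - 2.6716*s^4 + 5.9937*s^3 - 6.3818*s^2 - 12.071*s + 1.5904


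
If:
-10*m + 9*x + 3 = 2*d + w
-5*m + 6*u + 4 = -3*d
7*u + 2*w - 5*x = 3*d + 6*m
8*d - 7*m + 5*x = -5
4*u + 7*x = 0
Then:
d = -5167/13111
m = 4457/13111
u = -349/1873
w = 2523/1873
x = 1396/13111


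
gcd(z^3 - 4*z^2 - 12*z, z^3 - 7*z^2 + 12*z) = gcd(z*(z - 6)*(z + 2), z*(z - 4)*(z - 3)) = z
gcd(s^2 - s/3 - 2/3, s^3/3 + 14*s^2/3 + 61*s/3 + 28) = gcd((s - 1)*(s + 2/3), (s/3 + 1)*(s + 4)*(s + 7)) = 1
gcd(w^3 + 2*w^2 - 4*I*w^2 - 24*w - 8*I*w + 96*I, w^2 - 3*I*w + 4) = w - 4*I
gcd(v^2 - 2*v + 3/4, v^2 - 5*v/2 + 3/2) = v - 3/2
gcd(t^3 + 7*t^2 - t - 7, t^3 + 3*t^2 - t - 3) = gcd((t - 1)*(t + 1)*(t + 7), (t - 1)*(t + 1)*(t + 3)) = t^2 - 1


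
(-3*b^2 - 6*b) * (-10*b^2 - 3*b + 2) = 30*b^4 + 69*b^3 + 12*b^2 - 12*b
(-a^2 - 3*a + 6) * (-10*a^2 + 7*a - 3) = 10*a^4 + 23*a^3 - 78*a^2 + 51*a - 18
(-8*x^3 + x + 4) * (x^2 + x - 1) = -8*x^5 - 8*x^4 + 9*x^3 + 5*x^2 + 3*x - 4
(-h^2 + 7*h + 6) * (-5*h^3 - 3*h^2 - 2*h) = 5*h^5 - 32*h^4 - 49*h^3 - 32*h^2 - 12*h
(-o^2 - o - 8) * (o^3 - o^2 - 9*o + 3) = -o^5 + 2*o^3 + 14*o^2 + 69*o - 24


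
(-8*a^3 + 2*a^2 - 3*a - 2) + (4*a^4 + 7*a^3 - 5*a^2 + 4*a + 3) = 4*a^4 - a^3 - 3*a^2 + a + 1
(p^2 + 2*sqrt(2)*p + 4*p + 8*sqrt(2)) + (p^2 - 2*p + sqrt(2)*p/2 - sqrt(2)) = 2*p^2 + 2*p + 5*sqrt(2)*p/2 + 7*sqrt(2)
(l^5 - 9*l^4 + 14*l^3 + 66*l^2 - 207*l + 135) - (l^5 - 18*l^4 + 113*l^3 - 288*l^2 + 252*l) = 9*l^4 - 99*l^3 + 354*l^2 - 459*l + 135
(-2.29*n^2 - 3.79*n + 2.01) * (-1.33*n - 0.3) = 3.0457*n^3 + 5.7277*n^2 - 1.5363*n - 0.603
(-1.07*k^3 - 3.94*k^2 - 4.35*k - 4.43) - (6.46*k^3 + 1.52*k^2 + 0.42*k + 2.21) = -7.53*k^3 - 5.46*k^2 - 4.77*k - 6.64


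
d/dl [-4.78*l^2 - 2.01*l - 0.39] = -9.56*l - 2.01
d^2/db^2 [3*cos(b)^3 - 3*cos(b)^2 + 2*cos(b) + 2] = -17*cos(b)/4 + 6*cos(2*b) - 27*cos(3*b)/4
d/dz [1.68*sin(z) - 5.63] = 1.68*cos(z)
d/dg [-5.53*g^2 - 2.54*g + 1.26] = -11.06*g - 2.54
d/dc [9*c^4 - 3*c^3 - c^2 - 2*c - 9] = 36*c^3 - 9*c^2 - 2*c - 2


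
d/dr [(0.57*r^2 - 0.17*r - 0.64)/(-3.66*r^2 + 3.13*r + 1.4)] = (1.1619*r^2 - 3.0888*r + 1.7652)/(13.3956*r^4 - 22.9116*r^3 - 0.4511*r^2 + 8.764*r + 1.96)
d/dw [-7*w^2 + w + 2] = 1 - 14*w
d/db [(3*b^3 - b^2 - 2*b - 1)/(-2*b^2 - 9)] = (-6*b^4 - 85*b^2 + 14*b + 18)/(4*b^4 + 36*b^2 + 81)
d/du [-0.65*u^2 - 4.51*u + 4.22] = -1.3*u - 4.51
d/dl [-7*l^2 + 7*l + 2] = 7 - 14*l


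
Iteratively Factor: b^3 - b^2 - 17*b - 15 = (b - 5)*(b^2 + 4*b + 3) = (b - 5)*(b + 3)*(b + 1)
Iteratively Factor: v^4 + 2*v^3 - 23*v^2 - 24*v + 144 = (v - 3)*(v^3 + 5*v^2 - 8*v - 48) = (v - 3)*(v + 4)*(v^2 + v - 12) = (v - 3)*(v + 4)^2*(v - 3)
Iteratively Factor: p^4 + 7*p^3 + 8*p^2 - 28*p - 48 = (p + 2)*(p^3 + 5*p^2 - 2*p - 24) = (p + 2)*(p + 4)*(p^2 + p - 6) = (p + 2)*(p + 3)*(p + 4)*(p - 2)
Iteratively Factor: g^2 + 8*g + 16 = (g + 4)*(g + 4)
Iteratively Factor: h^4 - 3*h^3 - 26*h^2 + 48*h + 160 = (h + 2)*(h^3 - 5*h^2 - 16*h + 80) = (h - 4)*(h + 2)*(h^2 - h - 20) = (h - 4)*(h + 2)*(h + 4)*(h - 5)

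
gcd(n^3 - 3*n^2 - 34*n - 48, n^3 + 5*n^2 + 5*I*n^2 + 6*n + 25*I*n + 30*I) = n^2 + 5*n + 6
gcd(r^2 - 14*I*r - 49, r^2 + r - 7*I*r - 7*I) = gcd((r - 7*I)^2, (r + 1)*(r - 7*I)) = r - 7*I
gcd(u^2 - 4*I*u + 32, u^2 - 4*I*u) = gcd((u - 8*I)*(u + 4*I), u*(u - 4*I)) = 1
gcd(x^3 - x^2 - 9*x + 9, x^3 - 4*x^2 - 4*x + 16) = 1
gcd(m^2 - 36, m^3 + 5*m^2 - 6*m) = m + 6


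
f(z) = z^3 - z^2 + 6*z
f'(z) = 3*z^2 - 2*z + 6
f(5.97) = 212.96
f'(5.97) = 100.98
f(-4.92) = -172.82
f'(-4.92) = 88.46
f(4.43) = 93.89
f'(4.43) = 56.01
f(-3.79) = -91.54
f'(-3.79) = 56.67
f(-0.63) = -4.43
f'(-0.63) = 8.45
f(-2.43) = -34.83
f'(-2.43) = 28.57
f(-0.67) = -4.77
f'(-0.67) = 8.69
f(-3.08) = -57.18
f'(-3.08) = 40.62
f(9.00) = 702.00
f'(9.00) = 231.00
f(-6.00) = -288.00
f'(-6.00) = 126.00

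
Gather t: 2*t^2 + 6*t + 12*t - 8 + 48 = 2*t^2 + 18*t + 40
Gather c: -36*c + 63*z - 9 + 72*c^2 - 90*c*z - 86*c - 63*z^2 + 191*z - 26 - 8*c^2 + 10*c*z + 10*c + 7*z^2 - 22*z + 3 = 64*c^2 + c*(-80*z - 112) - 56*z^2 + 232*z - 32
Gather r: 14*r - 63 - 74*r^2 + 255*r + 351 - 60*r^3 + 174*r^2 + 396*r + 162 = -60*r^3 + 100*r^2 + 665*r + 450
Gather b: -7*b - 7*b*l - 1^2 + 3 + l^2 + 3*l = b*(-7*l - 7) + l^2 + 3*l + 2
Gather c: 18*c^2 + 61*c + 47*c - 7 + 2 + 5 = 18*c^2 + 108*c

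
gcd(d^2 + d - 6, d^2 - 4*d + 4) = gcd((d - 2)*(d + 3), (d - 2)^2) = d - 2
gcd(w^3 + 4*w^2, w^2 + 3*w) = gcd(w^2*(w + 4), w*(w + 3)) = w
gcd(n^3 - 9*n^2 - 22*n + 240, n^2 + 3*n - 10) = n + 5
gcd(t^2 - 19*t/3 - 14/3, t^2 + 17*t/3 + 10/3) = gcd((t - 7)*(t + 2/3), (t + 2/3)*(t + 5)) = t + 2/3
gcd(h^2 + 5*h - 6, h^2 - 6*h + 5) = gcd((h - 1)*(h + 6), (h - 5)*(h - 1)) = h - 1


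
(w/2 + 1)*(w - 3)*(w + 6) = w^3/2 + 5*w^2/2 - 6*w - 18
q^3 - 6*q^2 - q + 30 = (q - 5)*(q - 3)*(q + 2)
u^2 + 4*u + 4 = (u + 2)^2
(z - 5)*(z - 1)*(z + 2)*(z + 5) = z^4 + z^3 - 27*z^2 - 25*z + 50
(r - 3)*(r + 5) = r^2 + 2*r - 15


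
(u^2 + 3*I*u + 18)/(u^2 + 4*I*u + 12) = (u - 3*I)/(u - 2*I)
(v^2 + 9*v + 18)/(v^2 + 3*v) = (v + 6)/v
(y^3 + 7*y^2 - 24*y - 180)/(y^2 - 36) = (y^2 + y - 30)/(y - 6)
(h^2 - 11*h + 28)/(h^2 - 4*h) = (h - 7)/h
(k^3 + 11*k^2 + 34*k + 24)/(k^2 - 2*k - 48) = (k^2 + 5*k + 4)/(k - 8)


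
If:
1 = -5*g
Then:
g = -1/5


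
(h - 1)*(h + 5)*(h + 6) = h^3 + 10*h^2 + 19*h - 30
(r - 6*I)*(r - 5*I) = r^2 - 11*I*r - 30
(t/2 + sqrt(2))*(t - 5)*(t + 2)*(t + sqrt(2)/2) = t^4/2 - 3*t^3/2 + 5*sqrt(2)*t^3/4 - 15*sqrt(2)*t^2/4 - 4*t^2 - 25*sqrt(2)*t/2 - 3*t - 10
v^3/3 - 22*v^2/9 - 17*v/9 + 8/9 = (v/3 + 1/3)*(v - 8)*(v - 1/3)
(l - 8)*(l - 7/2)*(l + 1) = l^3 - 21*l^2/2 + 33*l/2 + 28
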